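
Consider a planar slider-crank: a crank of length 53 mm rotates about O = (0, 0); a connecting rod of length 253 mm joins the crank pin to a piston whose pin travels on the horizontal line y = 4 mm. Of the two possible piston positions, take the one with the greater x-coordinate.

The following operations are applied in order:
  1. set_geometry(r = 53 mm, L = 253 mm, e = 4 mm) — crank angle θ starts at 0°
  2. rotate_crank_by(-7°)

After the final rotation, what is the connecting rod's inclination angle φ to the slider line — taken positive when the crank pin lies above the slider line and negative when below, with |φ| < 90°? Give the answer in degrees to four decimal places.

-2.3693

set_geometry: r = 53 mm, L = 253 mm, e = 4 mm; θ ← 0°
rotate_crank_by(-7°): θ ← 0° -7° = -7°
crank pin P = (r cos θ, r sin θ) = (52.604946, -6.459075)
h = r sin θ − e = -6.459075 − 4 = -10.459075
sin φ = h / L = -10.459075 / 253 = -0.04134022
φ = arcsin(-0.04134022) = -2.369295°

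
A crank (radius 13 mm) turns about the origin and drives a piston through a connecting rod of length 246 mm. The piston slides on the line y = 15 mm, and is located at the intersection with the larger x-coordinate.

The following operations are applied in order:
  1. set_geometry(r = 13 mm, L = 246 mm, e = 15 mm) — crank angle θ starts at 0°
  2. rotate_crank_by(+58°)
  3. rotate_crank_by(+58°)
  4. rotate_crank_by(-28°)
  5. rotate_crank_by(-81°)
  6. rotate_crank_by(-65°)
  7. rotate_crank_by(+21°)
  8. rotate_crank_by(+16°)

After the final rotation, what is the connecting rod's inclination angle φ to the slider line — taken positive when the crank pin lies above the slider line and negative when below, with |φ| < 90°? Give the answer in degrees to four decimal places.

set_geometry: r = 13 mm, L = 246 mm, e = 15 mm; θ ← 0°
rotate_crank_by(+58°): θ ← 0° +58° = 58°
rotate_crank_by(+58°): θ ← 58° +58° = 116°
rotate_crank_by(-28°): θ ← 116° -28° = 88°
rotate_crank_by(-81°): θ ← 88° -81° = 7°
rotate_crank_by(-65°): θ ← 7° -65° = -58°
rotate_crank_by(+21°): θ ← -58° +21° = -37°
rotate_crank_by(+16°): θ ← -37° +16° = -21°
crank pin P = (r cos θ, r sin θ) = (12.136546, -4.658783)
h = r sin θ − e = -4.658783 − 15 = -19.658783
sin φ = h / L = -19.658783 / 246 = -0.07991375
φ = arcsin(-0.07991375) = -4.583608°

-4.5836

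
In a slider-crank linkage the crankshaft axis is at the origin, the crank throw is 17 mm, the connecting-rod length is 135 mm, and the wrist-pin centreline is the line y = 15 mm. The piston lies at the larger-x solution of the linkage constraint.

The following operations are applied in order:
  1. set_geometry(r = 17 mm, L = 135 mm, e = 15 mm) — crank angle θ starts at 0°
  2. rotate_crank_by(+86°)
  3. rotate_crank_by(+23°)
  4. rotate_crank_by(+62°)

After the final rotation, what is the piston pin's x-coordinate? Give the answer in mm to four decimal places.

set_geometry: r = 17 mm, L = 135 mm, e = 15 mm; θ ← 0°
rotate_crank_by(+86°): θ ← 0° +86° = 86°
rotate_crank_by(+23°): θ ← 86° +23° = 109°
rotate_crank_by(+62°): θ ← 109° +62° = 171°
crank pin P = (r cos θ, r sin θ) = (-16.790702, 2.659386)
h = r sin θ − e = 2.659386 − 15 = -12.340614
x = r cos θ + √(L² − h²) = -16.790702 + √(18225.0 − 152.2908) = -16.790702 + 134.434777 = 117.644075

117.6441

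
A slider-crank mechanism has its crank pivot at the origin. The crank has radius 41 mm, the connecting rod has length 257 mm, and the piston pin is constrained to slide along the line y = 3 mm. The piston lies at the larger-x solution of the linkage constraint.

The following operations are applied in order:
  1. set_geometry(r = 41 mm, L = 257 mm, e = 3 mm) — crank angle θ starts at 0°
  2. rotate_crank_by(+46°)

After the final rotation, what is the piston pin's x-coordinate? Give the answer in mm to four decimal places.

284.1118

set_geometry: r = 41 mm, L = 257 mm, e = 3 mm; θ ← 0°
rotate_crank_by(+46°): θ ← 0° +46° = 46°
crank pin P = (r cos θ, r sin θ) = (28.480993, 29.492932)
h = r sin θ − e = 29.492932 − 3 = 26.492932
x = r cos θ + √(L² − h²) = 28.480993 + √(66049.0 − 701.8754) = 28.480993 + 255.630836 = 284.111830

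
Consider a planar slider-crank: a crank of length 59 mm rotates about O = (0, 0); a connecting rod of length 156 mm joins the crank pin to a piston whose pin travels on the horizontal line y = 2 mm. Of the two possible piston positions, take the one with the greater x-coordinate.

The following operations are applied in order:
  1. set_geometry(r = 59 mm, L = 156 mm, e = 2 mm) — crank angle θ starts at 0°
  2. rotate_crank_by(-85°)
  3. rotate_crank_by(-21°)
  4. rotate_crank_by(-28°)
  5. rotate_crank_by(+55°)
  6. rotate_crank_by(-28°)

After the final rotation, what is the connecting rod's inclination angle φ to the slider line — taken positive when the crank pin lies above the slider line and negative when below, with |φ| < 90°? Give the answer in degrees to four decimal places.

set_geometry: r = 59 mm, L = 156 mm, e = 2 mm; θ ← 0°
rotate_crank_by(-85°): θ ← 0° -85° = -85°
rotate_crank_by(-21°): θ ← -85° -21° = -106°
rotate_crank_by(-28°): θ ← -106° -28° = -134°
rotate_crank_by(+55°): θ ← -134° +55° = -79°
rotate_crank_by(-28°): θ ← -79° -28° = -107°
crank pin P = (r cos θ, r sin θ) = (-17.249931, -56.421981)
h = r sin θ − e = -56.421981 − 2 = -58.421981
sin φ = h / L = -58.421981 / 156 = -0.37449988
φ = arcsin(-0.37449988) = -21.993405°

-21.9934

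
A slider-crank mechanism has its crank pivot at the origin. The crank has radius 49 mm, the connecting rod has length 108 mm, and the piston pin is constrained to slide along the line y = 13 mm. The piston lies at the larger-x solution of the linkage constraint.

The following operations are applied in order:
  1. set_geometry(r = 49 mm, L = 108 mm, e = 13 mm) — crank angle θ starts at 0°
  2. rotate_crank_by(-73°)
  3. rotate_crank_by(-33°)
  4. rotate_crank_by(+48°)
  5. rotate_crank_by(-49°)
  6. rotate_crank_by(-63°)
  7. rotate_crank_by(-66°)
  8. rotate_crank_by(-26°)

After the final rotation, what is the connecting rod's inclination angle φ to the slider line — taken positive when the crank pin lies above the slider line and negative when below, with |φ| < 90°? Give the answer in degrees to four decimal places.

set_geometry: r = 49 mm, L = 108 mm, e = 13 mm; θ ← 0°
rotate_crank_by(-73°): θ ← 0° -73° = -73°
rotate_crank_by(-33°): θ ← -73° -33° = -106°
rotate_crank_by(+48°): θ ← -106° +48° = -58°
rotate_crank_by(-49°): θ ← -58° -49° = -107°
rotate_crank_by(-63°): θ ← -107° -63° = -170°
rotate_crank_by(-66°): θ ← -170° -66° = -236°
rotate_crank_by(-26°): θ ← -236° -26° = -262°
crank pin P = (r cos θ, r sin θ) = (-6.819482, 48.523135)
h = r sin θ − e = 48.523135 − 13 = 35.523135
sin φ = h / L = 35.523135 / 108 = 0.32891792
φ = arcsin(0.32891792) = 19.203111°

19.2031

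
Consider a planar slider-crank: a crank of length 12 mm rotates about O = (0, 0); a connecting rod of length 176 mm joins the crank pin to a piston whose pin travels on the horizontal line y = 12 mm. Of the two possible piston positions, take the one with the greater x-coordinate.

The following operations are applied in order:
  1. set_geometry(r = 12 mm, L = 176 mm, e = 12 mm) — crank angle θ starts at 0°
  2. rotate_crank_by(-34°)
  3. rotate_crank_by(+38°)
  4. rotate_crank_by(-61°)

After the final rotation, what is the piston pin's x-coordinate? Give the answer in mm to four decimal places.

set_geometry: r = 12 mm, L = 176 mm, e = 12 mm; θ ← 0°
rotate_crank_by(-34°): θ ← 0° -34° = -34°
rotate_crank_by(+38°): θ ← -34° +38° = 4°
rotate_crank_by(-61°): θ ← 4° -61° = -57°
crank pin P = (r cos θ, r sin θ) = (6.535668, -10.064047)
h = r sin θ − e = -10.064047 − 12 = -22.064047
x = r cos θ + √(L² − h²) = 6.535668 + √(30976.0 − 486.8222) = 6.535668 + 174.611505 = 181.147174

181.1472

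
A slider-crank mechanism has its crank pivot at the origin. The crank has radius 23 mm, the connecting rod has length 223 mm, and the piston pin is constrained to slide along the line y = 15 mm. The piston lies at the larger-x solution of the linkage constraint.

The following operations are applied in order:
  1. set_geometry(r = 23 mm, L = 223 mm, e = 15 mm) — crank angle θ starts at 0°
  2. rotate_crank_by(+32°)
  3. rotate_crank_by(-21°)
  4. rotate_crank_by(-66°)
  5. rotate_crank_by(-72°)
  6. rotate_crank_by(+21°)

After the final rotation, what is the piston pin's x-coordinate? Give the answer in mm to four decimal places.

set_geometry: r = 23 mm, L = 223 mm, e = 15 mm; θ ← 0°
rotate_crank_by(+32°): θ ← 0° +32° = 32°
rotate_crank_by(-21°): θ ← 32° -21° = 11°
rotate_crank_by(-66°): θ ← 11° -66° = -55°
rotate_crank_by(-72°): θ ← -55° -72° = -127°
rotate_crank_by(+21°): θ ← -127° +21° = -106°
crank pin P = (r cos θ, r sin θ) = (-6.339659, -22.109019)
h = r sin θ − e = -22.109019 − 15 = -37.109019
x = r cos θ + √(L² − h²) = -6.339659 + √(49729.0 − 1377.0793) = -6.339659 + 219.890702 = 213.551043

213.5510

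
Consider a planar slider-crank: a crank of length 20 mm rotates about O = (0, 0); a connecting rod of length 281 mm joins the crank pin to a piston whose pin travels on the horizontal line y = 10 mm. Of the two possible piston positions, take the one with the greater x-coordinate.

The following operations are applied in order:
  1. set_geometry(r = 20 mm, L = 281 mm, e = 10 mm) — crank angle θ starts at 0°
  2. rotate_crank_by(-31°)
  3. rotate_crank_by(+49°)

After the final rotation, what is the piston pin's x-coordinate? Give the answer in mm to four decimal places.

299.9952

set_geometry: r = 20 mm, L = 281 mm, e = 10 mm; θ ← 0°
rotate_crank_by(-31°): θ ← 0° -31° = -31°
rotate_crank_by(+49°): θ ← -31° +49° = 18°
crank pin P = (r cos θ, r sin θ) = (19.021130, 6.180340)
h = r sin θ − e = 6.180340 − 10 = -3.819660
x = r cos θ + √(L² − h²) = 19.021130 + √(78961.0 − 14.5898) = 19.021130 + 280.974038 = 299.995169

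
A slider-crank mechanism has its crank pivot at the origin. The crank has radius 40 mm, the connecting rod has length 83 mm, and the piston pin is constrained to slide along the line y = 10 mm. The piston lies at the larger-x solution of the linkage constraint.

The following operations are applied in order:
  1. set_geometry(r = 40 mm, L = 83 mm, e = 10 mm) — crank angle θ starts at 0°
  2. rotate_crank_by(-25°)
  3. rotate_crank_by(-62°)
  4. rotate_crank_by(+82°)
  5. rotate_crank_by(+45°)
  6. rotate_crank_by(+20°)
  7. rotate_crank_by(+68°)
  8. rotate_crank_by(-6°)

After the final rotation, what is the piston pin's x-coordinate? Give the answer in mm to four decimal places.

set_geometry: r = 40 mm, L = 83 mm, e = 10 mm; θ ← 0°
rotate_crank_by(-25°): θ ← 0° -25° = -25°
rotate_crank_by(-62°): θ ← -25° -62° = -87°
rotate_crank_by(+82°): θ ← -87° +82° = -5°
rotate_crank_by(+45°): θ ← -5° +45° = 40°
rotate_crank_by(+20°): θ ← 40° +20° = 60°
rotate_crank_by(+68°): θ ← 60° +68° = 128°
rotate_crank_by(-6°): θ ← 128° -6° = 122°
crank pin P = (r cos θ, r sin θ) = (-21.196771, 33.921924)
h = r sin θ − e = 33.921924 − 10 = 23.921924
x = r cos θ + √(L² − h²) = -21.196771 + √(6889.0 − 572.2584) = -21.196771 + 79.477931 = 58.281161

58.2812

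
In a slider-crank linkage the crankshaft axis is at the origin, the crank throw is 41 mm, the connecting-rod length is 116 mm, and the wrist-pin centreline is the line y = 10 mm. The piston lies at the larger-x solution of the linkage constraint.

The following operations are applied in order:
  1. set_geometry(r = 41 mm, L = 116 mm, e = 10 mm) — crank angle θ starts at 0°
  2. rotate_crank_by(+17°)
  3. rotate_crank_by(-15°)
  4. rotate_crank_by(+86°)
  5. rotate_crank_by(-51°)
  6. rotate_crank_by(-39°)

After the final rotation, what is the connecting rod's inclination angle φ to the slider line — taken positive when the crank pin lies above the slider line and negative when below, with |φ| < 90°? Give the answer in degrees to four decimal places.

set_geometry: r = 41 mm, L = 116 mm, e = 10 mm; θ ← 0°
rotate_crank_by(+17°): θ ← 0° +17° = 17°
rotate_crank_by(-15°): θ ← 17° -15° = 2°
rotate_crank_by(+86°): θ ← 2° +86° = 88°
rotate_crank_by(-51°): θ ← 88° -51° = 37°
rotate_crank_by(-39°): θ ← 37° -39° = -2°
crank pin P = (r cos θ, r sin θ) = (40.975024, -1.430879)
h = r sin θ − e = -1.430879 − 10 = -11.430879
sin φ = h / L = -11.430879 / 116 = -0.09854206
φ = arcsin(-0.09854206) = -5.655222°

-5.6552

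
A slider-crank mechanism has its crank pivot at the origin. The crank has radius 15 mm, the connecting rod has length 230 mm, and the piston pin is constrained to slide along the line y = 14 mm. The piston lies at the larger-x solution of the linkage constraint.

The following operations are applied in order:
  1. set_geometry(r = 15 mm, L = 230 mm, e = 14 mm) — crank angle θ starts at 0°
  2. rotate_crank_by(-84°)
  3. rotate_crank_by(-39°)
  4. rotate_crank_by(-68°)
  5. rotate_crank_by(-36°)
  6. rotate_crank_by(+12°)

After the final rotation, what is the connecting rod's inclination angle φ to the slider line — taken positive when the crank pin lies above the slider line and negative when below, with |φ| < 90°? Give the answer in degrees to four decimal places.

-1.3444

set_geometry: r = 15 mm, L = 230 mm, e = 14 mm; θ ← 0°
rotate_crank_by(-84°): θ ← 0° -84° = -84°
rotate_crank_by(-39°): θ ← -84° -39° = -123°
rotate_crank_by(-68°): θ ← -123° -68° = -191°
rotate_crank_by(-36°): θ ← -191° -36° = -227°
rotate_crank_by(+12°): θ ← -227° +12° = -215°
crank pin P = (r cos θ, r sin θ) = (-12.287281, 8.603647)
h = r sin θ − e = 8.603647 − 14 = -5.396353
sin φ = h / L = -5.396353 / 230 = -0.02346241
φ = arcsin(-0.02346241) = -1.344420°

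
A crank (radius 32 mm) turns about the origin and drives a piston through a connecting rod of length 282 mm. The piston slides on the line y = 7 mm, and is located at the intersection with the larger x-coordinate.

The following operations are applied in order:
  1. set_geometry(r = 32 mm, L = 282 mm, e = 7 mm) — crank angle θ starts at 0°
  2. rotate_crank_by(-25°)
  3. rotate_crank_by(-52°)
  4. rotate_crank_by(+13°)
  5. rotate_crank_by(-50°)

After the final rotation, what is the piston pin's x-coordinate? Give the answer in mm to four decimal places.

266.6470

set_geometry: r = 32 mm, L = 282 mm, e = 7 mm; θ ← 0°
rotate_crank_by(-25°): θ ← 0° -25° = -25°
rotate_crank_by(-52°): θ ← -25° -52° = -77°
rotate_crank_by(+13°): θ ← -77° +13° = -64°
rotate_crank_by(-50°): θ ← -64° -50° = -114°
crank pin P = (r cos θ, r sin θ) = (-13.015573, -29.233455)
h = r sin θ − e = -29.233455 − 7 = -36.233455
x = r cos θ + √(L² − h²) = -13.015573 + √(79524.0 − 1312.8632) = -13.015573 + 279.662541 = 266.646968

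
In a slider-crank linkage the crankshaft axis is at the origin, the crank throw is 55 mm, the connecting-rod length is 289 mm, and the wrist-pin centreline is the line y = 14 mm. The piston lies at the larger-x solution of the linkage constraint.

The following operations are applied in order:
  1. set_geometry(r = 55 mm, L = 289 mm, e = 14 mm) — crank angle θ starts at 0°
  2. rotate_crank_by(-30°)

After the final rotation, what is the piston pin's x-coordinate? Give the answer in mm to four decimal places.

set_geometry: r = 55 mm, L = 289 mm, e = 14 mm; θ ← 0°
rotate_crank_by(-30°): θ ← 0° -30° = -30°
crank pin P = (r cos θ, r sin θ) = (47.631397, -27.500000)
h = r sin θ − e = -27.500000 − 14 = -41.500000
x = r cos θ + √(L² − h²) = 47.631397 + √(83521.0 − 1722.2500) = 47.631397 + 286.004808 = 333.636205

333.6362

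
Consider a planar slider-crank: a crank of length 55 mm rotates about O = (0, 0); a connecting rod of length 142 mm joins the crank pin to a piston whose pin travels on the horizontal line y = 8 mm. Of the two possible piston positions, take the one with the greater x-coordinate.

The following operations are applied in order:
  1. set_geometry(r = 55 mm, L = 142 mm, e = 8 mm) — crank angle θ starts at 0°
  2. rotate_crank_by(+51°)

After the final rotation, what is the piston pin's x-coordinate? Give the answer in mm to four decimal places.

set_geometry: r = 55 mm, L = 142 mm, e = 8 mm; θ ← 0°
rotate_crank_by(+51°): θ ← 0° +51° = 51°
crank pin P = (r cos θ, r sin θ) = (34.612622, 42.743028)
h = r sin θ − e = 42.743028 − 8 = 34.743028
x = r cos θ + √(L² − h²) = 34.612622 + √(20164.0 − 1207.0780) = 34.612622 + 137.684139 = 172.296760

172.2968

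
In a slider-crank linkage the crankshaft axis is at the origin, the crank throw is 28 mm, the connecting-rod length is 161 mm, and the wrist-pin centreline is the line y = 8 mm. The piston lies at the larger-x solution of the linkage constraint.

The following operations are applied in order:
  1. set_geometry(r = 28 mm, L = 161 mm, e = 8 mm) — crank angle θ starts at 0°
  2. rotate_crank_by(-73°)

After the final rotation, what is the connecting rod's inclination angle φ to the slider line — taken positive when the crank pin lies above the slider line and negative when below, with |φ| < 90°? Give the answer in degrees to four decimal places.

-12.4744

set_geometry: r = 28 mm, L = 161 mm, e = 8 mm; θ ← 0°
rotate_crank_by(-73°): θ ← 0° -73° = -73°
crank pin P = (r cos θ, r sin θ) = (8.186408, -26.776533)
h = r sin θ − e = -26.776533 − 8 = -34.776533
sin φ = h / L = -34.776533 / 161 = -0.21600331
φ = arcsin(-0.21600331) = -12.474396°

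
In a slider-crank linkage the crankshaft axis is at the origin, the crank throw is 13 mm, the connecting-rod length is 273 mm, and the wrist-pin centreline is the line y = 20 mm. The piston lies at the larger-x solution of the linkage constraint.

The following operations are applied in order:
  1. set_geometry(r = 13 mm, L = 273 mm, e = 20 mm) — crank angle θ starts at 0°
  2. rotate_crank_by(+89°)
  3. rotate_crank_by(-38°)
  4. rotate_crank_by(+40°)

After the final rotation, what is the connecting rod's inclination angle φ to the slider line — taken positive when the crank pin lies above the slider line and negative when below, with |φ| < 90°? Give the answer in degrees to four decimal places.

-1.4697

set_geometry: r = 13 mm, L = 273 mm, e = 20 mm; θ ← 0°
rotate_crank_by(+89°): θ ← 0° +89° = 89°
rotate_crank_by(-38°): θ ← 89° -38° = 51°
rotate_crank_by(+40°): θ ← 51° +40° = 91°
crank pin P = (r cos θ, r sin θ) = (-0.226881, 12.998020)
h = r sin θ − e = 12.998020 − 20 = -7.001980
sin φ = h / L = -7.001980 / 273 = -0.02564828
φ = arcsin(-0.02564828) = -1.469699°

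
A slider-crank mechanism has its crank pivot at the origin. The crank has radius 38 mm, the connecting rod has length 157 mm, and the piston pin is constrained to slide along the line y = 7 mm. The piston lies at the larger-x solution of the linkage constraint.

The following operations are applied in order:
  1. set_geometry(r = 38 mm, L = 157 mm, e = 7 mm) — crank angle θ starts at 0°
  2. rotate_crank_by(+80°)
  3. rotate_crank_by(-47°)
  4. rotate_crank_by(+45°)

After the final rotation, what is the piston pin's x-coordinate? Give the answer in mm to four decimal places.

set_geometry: r = 38 mm, L = 157 mm, e = 7 mm; θ ← 0°
rotate_crank_by(+80°): θ ← 0° +80° = 80°
rotate_crank_by(-47°): θ ← 80° -47° = 33°
rotate_crank_by(+45°): θ ← 33° +45° = 78°
crank pin P = (r cos θ, r sin θ) = (7.900644, 37.169609)
h = r sin θ − e = 37.169609 − 7 = 30.169609
x = r cos θ + √(L² − h²) = 7.900644 + √(24649.0 − 910.2053) = 7.900644 + 154.073991 = 161.974635

161.9746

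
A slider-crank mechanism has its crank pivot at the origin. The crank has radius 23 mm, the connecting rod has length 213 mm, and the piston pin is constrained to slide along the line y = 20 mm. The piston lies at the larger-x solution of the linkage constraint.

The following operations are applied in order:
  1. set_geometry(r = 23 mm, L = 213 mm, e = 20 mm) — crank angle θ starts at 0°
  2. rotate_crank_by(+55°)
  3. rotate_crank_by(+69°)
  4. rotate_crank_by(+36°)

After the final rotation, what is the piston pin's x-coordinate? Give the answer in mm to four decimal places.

191.0412

set_geometry: r = 23 mm, L = 213 mm, e = 20 mm; θ ← 0°
rotate_crank_by(+55°): θ ← 0° +55° = 55°
rotate_crank_by(+69°): θ ← 55° +69° = 124°
rotate_crank_by(+36°): θ ← 124° +36° = 160°
crank pin P = (r cos θ, r sin θ) = (-21.612930, 7.866463)
h = r sin θ − e = 7.866463 − 20 = -12.133537
x = r cos θ + √(L² − h²) = -21.612930 + √(45369.0 − 147.2227) = -21.612930 + 212.654126 = 191.041196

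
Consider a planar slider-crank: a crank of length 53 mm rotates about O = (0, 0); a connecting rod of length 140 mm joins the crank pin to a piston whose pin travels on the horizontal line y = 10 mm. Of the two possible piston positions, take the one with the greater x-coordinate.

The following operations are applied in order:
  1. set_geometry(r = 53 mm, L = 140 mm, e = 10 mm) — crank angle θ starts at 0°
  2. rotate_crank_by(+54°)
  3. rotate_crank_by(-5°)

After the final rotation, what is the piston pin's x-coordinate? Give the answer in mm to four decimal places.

171.5192

set_geometry: r = 53 mm, L = 140 mm, e = 10 mm; θ ← 0°
rotate_crank_by(+54°): θ ← 0° +54° = 54°
rotate_crank_by(-5°): θ ← 54° -5° = 49°
crank pin P = (r cos θ, r sin θ) = (34.771129, 39.999608)
h = r sin θ − e = 39.999608 − 10 = 29.999608
x = r cos θ + √(L² − h²) = 34.771129 + √(19600.0 − 899.9765) = 34.771129 + 136.748029 = 171.519158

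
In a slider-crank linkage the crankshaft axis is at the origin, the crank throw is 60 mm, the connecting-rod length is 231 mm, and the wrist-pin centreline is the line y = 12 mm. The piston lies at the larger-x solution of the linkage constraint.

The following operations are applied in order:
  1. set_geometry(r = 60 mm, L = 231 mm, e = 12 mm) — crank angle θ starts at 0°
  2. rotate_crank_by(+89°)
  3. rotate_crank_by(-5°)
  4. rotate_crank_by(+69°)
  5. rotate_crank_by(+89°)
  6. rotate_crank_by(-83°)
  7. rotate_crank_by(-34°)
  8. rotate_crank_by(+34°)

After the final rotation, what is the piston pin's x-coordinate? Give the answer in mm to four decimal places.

174.7897

set_geometry: r = 60 mm, L = 231 mm, e = 12 mm; θ ← 0°
rotate_crank_by(+89°): θ ← 0° +89° = 89°
rotate_crank_by(-5°): θ ← 89° -5° = 84°
rotate_crank_by(+69°): θ ← 84° +69° = 153°
rotate_crank_by(+89°): θ ← 153° +89° = 242°
rotate_crank_by(-83°): θ ← 242° -83° = 159°
rotate_crank_by(-34°): θ ← 159° -34° = 125°
rotate_crank_by(+34°): θ ← 125° +34° = 159°
crank pin P = (r cos θ, r sin θ) = (-56.014826, 21.502077)
h = r sin θ − e = 21.502077 − 12 = 9.502077
x = r cos θ + √(L² − h²) = -56.014826 + √(53361.0 − 90.2895) = -56.014826 + 230.804486 = 174.789660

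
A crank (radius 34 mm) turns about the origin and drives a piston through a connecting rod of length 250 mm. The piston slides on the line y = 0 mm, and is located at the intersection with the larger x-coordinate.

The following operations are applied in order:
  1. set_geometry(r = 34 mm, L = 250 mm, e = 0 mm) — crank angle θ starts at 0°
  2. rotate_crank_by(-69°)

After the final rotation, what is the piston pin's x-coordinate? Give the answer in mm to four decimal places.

260.1612

set_geometry: r = 34 mm, L = 250 mm, e = 0 mm; θ ← 0°
rotate_crank_by(-69°): θ ← 0° -69° = -69°
crank pin P = (r cos θ, r sin θ) = (12.184510, -31.741735)
h = r sin θ − e = -31.741735 − 0 = -31.741735
x = r cos θ + √(L² − h²) = 12.184510 + √(62500.0 − 1007.5377) = 12.184510 + 247.976737 = 260.161248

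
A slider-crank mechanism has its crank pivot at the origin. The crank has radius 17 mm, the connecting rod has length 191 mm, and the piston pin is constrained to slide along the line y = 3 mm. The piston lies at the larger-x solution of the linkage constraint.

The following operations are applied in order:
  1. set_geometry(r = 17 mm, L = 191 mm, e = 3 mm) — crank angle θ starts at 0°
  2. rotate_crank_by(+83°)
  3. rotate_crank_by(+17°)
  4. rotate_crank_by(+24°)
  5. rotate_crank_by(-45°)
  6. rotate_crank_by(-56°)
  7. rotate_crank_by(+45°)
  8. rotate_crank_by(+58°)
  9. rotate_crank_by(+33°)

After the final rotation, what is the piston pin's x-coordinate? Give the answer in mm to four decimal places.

175.1041

set_geometry: r = 17 mm, L = 191 mm, e = 3 mm; θ ← 0°
rotate_crank_by(+83°): θ ← 0° +83° = 83°
rotate_crank_by(+17°): θ ← 83° +17° = 100°
rotate_crank_by(+24°): θ ← 100° +24° = 124°
rotate_crank_by(-45°): θ ← 124° -45° = 79°
rotate_crank_by(-56°): θ ← 79° -56° = 23°
rotate_crank_by(+45°): θ ← 23° +45° = 68°
rotate_crank_by(+58°): θ ← 68° +58° = 126°
rotate_crank_by(+33°): θ ← 126° +33° = 159°
crank pin P = (r cos θ, r sin θ) = (-15.870867, 6.092255)
h = r sin θ − e = 6.092255 − 3 = 3.092255
x = r cos θ + √(L² − h²) = -15.870867 + √(36481.0 − 9.5620) = -15.870867 + 190.974967 = 175.104100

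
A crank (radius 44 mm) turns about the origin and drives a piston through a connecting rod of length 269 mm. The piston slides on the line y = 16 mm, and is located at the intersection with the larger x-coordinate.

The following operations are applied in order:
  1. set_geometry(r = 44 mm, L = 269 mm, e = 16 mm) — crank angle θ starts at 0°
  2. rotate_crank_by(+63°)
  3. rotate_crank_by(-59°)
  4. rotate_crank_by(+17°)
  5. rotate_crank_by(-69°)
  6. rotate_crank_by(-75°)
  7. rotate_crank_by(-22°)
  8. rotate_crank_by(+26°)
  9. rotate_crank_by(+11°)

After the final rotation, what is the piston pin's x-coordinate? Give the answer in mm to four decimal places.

249.1099

set_geometry: r = 44 mm, L = 269 mm, e = 16 mm; θ ← 0°
rotate_crank_by(+63°): θ ← 0° +63° = 63°
rotate_crank_by(-59°): θ ← 63° -59° = 4°
rotate_crank_by(+17°): θ ← 4° +17° = 21°
rotate_crank_by(-69°): θ ← 21° -69° = -48°
rotate_crank_by(-75°): θ ← -48° -75° = -123°
rotate_crank_by(-22°): θ ← -123° -22° = -145°
rotate_crank_by(+26°): θ ← -145° +26° = -119°
rotate_crank_by(+11°): θ ← -119° +11° = -108°
crank pin P = (r cos θ, r sin θ) = (-13.596748, -41.846487)
h = r sin θ − e = -41.846487 − 16 = -57.846487
x = r cos θ + √(L² − h²) = -13.596748 + √(72361.0 − 3346.2160) = -13.596748 + 262.706650 = 249.109902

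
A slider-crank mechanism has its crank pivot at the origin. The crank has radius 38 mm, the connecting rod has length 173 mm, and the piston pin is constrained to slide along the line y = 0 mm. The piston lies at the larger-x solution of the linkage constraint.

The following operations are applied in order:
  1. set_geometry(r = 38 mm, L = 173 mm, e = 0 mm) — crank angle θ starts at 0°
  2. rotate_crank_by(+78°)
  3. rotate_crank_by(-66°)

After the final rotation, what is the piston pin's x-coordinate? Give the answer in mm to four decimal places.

set_geometry: r = 38 mm, L = 173 mm, e = 0 mm; θ ← 0°
rotate_crank_by(+78°): θ ← 0° +78° = 78°
rotate_crank_by(-66°): θ ← 78° -66° = 12°
crank pin P = (r cos θ, r sin θ) = (37.169609, 7.900644)
h = r sin θ − e = 7.900644 − 0 = 7.900644
x = r cos θ + √(L² − h²) = 37.169609 + √(29929.0 − 62.4202) = 37.169609 + 172.819501 = 209.989110

209.9891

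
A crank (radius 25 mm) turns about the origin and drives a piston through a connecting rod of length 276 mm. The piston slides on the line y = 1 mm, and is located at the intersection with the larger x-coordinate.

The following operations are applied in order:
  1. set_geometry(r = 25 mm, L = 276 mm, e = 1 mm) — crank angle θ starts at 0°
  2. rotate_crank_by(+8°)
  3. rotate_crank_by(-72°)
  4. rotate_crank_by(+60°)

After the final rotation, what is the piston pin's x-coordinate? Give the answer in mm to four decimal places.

set_geometry: r = 25 mm, L = 276 mm, e = 1 mm; θ ← 0°
rotate_crank_by(+8°): θ ← 0° +8° = 8°
rotate_crank_by(-72°): θ ← 8° -72° = -64°
rotate_crank_by(+60°): θ ← -64° +60° = -4°
crank pin P = (r cos θ, r sin θ) = (24.939101, -1.743912)
h = r sin θ − e = -1.743912 − 1 = -2.743912
x = r cos θ + √(L² − h²) = 24.939101 + √(76176.0 − 7.5291) = 24.939101 + 275.986360 = 300.925461

300.9255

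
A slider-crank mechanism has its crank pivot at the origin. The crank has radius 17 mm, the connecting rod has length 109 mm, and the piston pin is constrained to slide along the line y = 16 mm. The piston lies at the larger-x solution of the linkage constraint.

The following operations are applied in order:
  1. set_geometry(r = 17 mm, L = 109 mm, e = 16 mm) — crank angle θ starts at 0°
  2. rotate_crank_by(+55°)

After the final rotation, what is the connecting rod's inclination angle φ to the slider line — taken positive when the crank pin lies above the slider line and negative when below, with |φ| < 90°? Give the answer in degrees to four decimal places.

set_geometry: r = 17 mm, L = 109 mm, e = 16 mm; θ ← 0°
rotate_crank_by(+55°): θ ← 0° +55° = 55°
crank pin P = (r cos θ, r sin θ) = (9.750799, 13.925585)
h = r sin θ − e = 13.925585 − 16 = -2.074415
sin φ = h / L = -2.074415 / 109 = -0.01903133
φ = arcsin(-0.01903133) = -1.090481°

-1.0905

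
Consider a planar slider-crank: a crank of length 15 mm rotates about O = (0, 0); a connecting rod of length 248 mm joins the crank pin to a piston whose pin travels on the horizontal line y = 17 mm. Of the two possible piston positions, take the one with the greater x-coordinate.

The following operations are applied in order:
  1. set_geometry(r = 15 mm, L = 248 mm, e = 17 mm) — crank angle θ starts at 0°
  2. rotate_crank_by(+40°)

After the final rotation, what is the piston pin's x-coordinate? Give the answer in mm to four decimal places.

259.3815

set_geometry: r = 15 mm, L = 248 mm, e = 17 mm; θ ← 0°
rotate_crank_by(+40°): θ ← 0° +40° = 40°
crank pin P = (r cos θ, r sin θ) = (11.490667, 9.641814)
h = r sin θ − e = 9.641814 − 17 = -7.358186
x = r cos θ + √(L² − h²) = 11.490667 + √(61504.0 − 54.1429) = 11.490667 + 247.890817 = 259.381484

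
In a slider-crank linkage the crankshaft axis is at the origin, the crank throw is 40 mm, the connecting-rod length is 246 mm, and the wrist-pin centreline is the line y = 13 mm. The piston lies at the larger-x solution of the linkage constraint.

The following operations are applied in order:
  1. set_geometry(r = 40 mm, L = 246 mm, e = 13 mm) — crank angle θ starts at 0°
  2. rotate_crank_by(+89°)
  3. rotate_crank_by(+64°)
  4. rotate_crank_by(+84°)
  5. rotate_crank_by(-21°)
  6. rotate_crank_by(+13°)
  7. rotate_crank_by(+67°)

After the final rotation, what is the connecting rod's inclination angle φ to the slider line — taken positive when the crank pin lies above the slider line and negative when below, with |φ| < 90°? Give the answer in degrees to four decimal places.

set_geometry: r = 40 mm, L = 246 mm, e = 13 mm; θ ← 0°
rotate_crank_by(+89°): θ ← 0° +89° = 89°
rotate_crank_by(+64°): θ ← 89° +64° = 153°
rotate_crank_by(+84°): θ ← 153° +84° = 237°
rotate_crank_by(-21°): θ ← 237° -21° = 216°
rotate_crank_by(+13°): θ ← 216° +13° = 229°
rotate_crank_by(+67°): θ ← 229° +67° = 296°
crank pin P = (r cos θ, r sin θ) = (17.534846, -35.951762)
h = r sin θ − e = -35.951762 − 13 = -48.951762
sin φ = h / L = -48.951762 / 246 = -0.19899090
φ = arcsin(-0.19899090) = -11.477956°

-11.4780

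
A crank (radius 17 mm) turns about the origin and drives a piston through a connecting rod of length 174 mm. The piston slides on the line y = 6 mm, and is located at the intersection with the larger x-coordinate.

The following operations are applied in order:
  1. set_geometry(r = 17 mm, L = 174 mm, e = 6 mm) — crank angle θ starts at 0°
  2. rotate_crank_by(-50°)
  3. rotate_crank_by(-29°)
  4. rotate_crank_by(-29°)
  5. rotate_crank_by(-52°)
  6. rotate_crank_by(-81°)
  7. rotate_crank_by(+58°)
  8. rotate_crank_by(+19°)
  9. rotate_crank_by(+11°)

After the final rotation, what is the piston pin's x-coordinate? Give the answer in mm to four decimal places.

set_geometry: r = 17 mm, L = 174 mm, e = 6 mm; θ ← 0°
rotate_crank_by(-50°): θ ← 0° -50° = -50°
rotate_crank_by(-29°): θ ← -50° -29° = -79°
rotate_crank_by(-29°): θ ← -79° -29° = -108°
rotate_crank_by(-52°): θ ← -108° -52° = -160°
rotate_crank_by(-81°): θ ← -160° -81° = -241°
rotate_crank_by(+58°): θ ← -241° +58° = -183°
rotate_crank_by(+19°): θ ← -183° +19° = -164°
rotate_crank_by(+11°): θ ← -164° +11° = -153°
crank pin P = (r cos θ, r sin θ) = (-15.147111, -7.717838)
h = r sin θ − e = -7.717838 − 6 = -13.717838
x = r cos θ + √(L² − h²) = -15.147111 + √(30276.0 − 188.1791) = -15.147111 + 173.458413 = 158.311302

158.3113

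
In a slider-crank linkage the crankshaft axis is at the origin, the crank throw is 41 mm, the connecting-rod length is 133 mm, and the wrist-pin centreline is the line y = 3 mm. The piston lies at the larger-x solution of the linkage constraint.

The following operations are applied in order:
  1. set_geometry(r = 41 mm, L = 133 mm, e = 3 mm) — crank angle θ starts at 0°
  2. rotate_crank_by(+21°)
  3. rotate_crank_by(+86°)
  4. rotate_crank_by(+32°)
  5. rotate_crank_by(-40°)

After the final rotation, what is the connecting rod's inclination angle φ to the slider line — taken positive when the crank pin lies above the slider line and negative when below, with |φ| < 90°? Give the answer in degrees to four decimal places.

set_geometry: r = 41 mm, L = 133 mm, e = 3 mm; θ ← 0°
rotate_crank_by(+21°): θ ← 0° +21° = 21°
rotate_crank_by(+86°): θ ← 21° +86° = 107°
rotate_crank_by(+32°): θ ← 107° +32° = 139°
rotate_crank_by(-40°): θ ← 139° -40° = 99°
crank pin P = (r cos θ, r sin θ) = (-6.413813, 40.495222)
h = r sin θ − e = 40.495222 − 3 = 37.495222
sin φ = h / L = 37.495222 / 133 = 0.28191896
φ = arcsin(0.28191896) = 16.374768°

16.3748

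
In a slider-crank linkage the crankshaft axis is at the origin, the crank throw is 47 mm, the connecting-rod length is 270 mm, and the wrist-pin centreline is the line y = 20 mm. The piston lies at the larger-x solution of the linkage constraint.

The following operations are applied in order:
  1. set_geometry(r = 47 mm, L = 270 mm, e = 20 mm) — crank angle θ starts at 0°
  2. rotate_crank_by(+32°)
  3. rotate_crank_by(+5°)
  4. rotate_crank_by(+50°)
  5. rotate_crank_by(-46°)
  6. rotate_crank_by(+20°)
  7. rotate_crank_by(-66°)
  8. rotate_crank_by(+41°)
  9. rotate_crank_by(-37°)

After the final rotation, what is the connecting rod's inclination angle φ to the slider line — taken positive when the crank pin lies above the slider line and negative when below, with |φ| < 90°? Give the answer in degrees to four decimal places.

set_geometry: r = 47 mm, L = 270 mm, e = 20 mm; θ ← 0°
rotate_crank_by(+32°): θ ← 0° +32° = 32°
rotate_crank_by(+5°): θ ← 32° +5° = 37°
rotate_crank_by(+50°): θ ← 37° +50° = 87°
rotate_crank_by(-46°): θ ← 87° -46° = 41°
rotate_crank_by(+20°): θ ← 41° +20° = 61°
rotate_crank_by(-66°): θ ← 61° -66° = -5°
rotate_crank_by(+41°): θ ← -5° +41° = 36°
rotate_crank_by(-37°): θ ← 36° -37° = -1°
crank pin P = (r cos θ, r sin θ) = (46.992842, -0.820263)
h = r sin θ − e = -0.820263 − 20 = -20.820263
sin φ = h / L = -20.820263 / 270 = -0.07711209
φ = arcsin(-0.07711209) = -4.422587°

-4.4226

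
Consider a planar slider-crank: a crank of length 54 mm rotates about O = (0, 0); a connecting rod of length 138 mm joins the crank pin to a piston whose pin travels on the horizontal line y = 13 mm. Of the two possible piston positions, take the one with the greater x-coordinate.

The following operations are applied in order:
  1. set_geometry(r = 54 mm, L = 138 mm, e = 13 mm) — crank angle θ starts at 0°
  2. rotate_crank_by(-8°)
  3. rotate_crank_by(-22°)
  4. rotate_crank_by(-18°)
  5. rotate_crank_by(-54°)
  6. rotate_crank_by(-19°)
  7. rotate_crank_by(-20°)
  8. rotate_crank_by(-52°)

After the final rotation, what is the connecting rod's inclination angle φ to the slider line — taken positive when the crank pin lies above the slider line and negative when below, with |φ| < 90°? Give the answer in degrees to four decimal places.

-0.3540

set_geometry: r = 54 mm, L = 138 mm, e = 13 mm; θ ← 0°
rotate_crank_by(-8°): θ ← 0° -8° = -8°
rotate_crank_by(-22°): θ ← -8° -22° = -30°
rotate_crank_by(-18°): θ ← -30° -18° = -48°
rotate_crank_by(-54°): θ ← -48° -54° = -102°
rotate_crank_by(-19°): θ ← -102° -19° = -121°
rotate_crank_by(-20°): θ ← -121° -20° = -141°
rotate_crank_by(-52°): θ ← -141° -52° = -193°
crank pin P = (r cos θ, r sin θ) = (-52.615983, 12.147357)
h = r sin θ − e = 12.147357 − 13 = -0.852643
sin φ = h / L = -0.852643 / 138 = -0.00617857
φ = arcsin(-0.00617857) = -0.354008°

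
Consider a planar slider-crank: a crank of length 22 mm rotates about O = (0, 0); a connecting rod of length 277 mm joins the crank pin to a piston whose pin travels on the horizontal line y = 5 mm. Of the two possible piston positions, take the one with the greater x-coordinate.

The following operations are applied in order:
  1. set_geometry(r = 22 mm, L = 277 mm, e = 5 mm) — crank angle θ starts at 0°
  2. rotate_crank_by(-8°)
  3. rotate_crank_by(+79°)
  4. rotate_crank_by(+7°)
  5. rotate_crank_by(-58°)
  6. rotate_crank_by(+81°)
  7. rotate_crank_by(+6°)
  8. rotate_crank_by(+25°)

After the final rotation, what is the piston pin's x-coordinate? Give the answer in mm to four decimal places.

262.0465

set_geometry: r = 22 mm, L = 277 mm, e = 5 mm; θ ← 0°
rotate_crank_by(-8°): θ ← 0° -8° = -8°
rotate_crank_by(+79°): θ ← -8° +79° = 71°
rotate_crank_by(+7°): θ ← 71° +7° = 78°
rotate_crank_by(-58°): θ ← 78° -58° = 20°
rotate_crank_by(+81°): θ ← 20° +81° = 101°
rotate_crank_by(+6°): θ ← 101° +6° = 107°
rotate_crank_by(+25°): θ ← 107° +25° = 132°
crank pin P = (r cos θ, r sin θ) = (-14.720873, 16.349186)
h = r sin θ − e = 16.349186 − 5 = 11.349186
x = r cos θ + √(L² − h²) = -14.720873 + √(76729.0 − 128.8040) = -14.720873 + 276.767404 = 262.046531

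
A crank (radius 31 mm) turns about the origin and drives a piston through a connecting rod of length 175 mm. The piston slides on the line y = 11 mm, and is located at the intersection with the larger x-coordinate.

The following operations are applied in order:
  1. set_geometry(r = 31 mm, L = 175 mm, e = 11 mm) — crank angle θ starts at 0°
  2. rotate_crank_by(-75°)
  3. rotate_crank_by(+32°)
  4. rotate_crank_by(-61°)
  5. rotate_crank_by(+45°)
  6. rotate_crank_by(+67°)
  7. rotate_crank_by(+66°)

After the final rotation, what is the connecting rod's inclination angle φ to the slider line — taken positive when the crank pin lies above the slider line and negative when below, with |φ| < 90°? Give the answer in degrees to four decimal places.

set_geometry: r = 31 mm, L = 175 mm, e = 11 mm; θ ← 0°
rotate_crank_by(-75°): θ ← 0° -75° = -75°
rotate_crank_by(+32°): θ ← -75° +32° = -43°
rotate_crank_by(-61°): θ ← -43° -61° = -104°
rotate_crank_by(+45°): θ ← -104° +45° = -59°
rotate_crank_by(+67°): θ ← -59° +67° = 8°
rotate_crank_by(+66°): θ ← 8° +66° = 74°
crank pin P = (r cos θ, r sin θ) = (8.544758, 29.799113)
h = r sin θ − e = 29.799113 − 11 = 18.799113
sin φ = h / L = 18.799113 / 175 = 0.10742350
φ = arcsin(0.10742350) = 6.166813°

6.1668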